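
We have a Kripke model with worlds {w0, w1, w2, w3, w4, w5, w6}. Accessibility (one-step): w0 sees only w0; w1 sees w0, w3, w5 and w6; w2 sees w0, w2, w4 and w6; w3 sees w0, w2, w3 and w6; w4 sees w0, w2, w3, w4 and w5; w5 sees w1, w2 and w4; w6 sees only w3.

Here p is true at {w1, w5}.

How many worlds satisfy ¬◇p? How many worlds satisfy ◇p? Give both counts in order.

For ¬◇p:
w0: ◇p is F. ✓
w1: ◇p is T. ✗
w2: ◇p is F. ✓
w3: ◇p is F. ✓
w4: ◇p is T. ✗
w5: ◇p is T. ✗
w6: ◇p is F. ✓
— 4 worlds.
For ◇p:
w0: successors {w0}; p there: w0:F. ✗
w1: successors {w0, w3, w5, w6}; p there: w0:F, w3:F, w5:T, w6:F. ✓
w2: successors {w0, w2, w4, w6}; p there: w0:F, w2:F, w4:F, w6:F. ✗
w3: successors {w0, w2, w3, w6}; p there: w0:F, w2:F, w3:F, w6:F. ✗
w4: successors {w0, w2, w3, w4, w5}; p there: w0:F, w2:F, w3:F, w4:F, w5:T. ✓
w5: successors {w1, w2, w4}; p there: w1:T, w2:F, w4:F. ✓
w6: successors {w3}; p there: w3:F. ✗
— 3 worlds.

4 and 3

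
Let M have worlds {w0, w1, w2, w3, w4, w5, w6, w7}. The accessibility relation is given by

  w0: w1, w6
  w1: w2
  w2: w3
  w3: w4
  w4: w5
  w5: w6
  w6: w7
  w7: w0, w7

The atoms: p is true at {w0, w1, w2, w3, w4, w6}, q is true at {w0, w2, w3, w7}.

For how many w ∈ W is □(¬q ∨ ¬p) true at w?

5

w0: successors {w1, w6}; ¬q ∨ ¬p there: w1:T, w6:T. ✓
w1: successors {w2}; ¬q ∨ ¬p there: w2:F. ✗
w2: successors {w3}; ¬q ∨ ¬p there: w3:F. ✗
w3: successors {w4}; ¬q ∨ ¬p there: w4:T. ✓
w4: successors {w5}; ¬q ∨ ¬p there: w5:T. ✓
w5: successors {w6}; ¬q ∨ ¬p there: w6:T. ✓
w6: successors {w7}; ¬q ∨ ¬p there: w7:T. ✓
w7: successors {w0, w7}; ¬q ∨ ¬p there: w0:F, w7:T. ✗
Satisfying worlds: {w0, w3, w4, w5, w6}.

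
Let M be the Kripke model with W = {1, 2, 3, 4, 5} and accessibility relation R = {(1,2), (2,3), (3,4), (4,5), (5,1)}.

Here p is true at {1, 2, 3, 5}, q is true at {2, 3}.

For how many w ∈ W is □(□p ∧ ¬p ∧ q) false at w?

5

1: successors {2}; □p ∧ ¬p ∧ q there: 2:F. ✗
2: successors {3}; □p ∧ ¬p ∧ q there: 3:F. ✗
3: successors {4}; □p ∧ ¬p ∧ q there: 4:F. ✗
4: successors {5}; □p ∧ ¬p ∧ q there: 5:F. ✗
5: successors {1}; □p ∧ ¬p ∧ q there: 1:F. ✗
Satisfying worlds: ∅.
So □(□p ∧ ¬p ∧ q) fails at the other 5 worlds.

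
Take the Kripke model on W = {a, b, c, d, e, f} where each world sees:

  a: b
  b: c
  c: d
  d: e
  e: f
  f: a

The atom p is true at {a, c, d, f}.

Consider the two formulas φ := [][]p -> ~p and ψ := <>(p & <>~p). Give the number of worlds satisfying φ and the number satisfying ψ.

For [][]p -> ~p:
a: [][]p is T, ~p is F. ✗
b: [][]p is T, ~p is T. ✓
c: [][]p is F, ~p is F. ✓
d: [][]p is T, ~p is F. ✗
e: [][]p is T, ~p is T. ✓
f: [][]p is F, ~p is F. ✓
— 4 worlds.
For <>(p & <>~p):
a: successors {b}; p & <>~p there: b:F. ✗
b: successors {c}; p & <>~p there: c:F. ✗
c: successors {d}; p & <>~p there: d:T. ✓
d: successors {e}; p & <>~p there: e:F. ✗
e: successors {f}; p & <>~p there: f:F. ✗
f: successors {a}; p & <>~p there: a:T. ✓
— 2 worlds.

4 and 2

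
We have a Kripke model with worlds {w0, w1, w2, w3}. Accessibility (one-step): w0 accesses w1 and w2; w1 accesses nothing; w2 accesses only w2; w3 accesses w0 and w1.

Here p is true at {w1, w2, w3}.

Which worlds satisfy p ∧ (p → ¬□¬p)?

{w2, w3}

w0: p is F, p → ¬□¬p is T. ✗
w1: p is T, p → ¬□¬p is F. ✗
w2: p is T, p → ¬□¬p is T. ✓
w3: p is T, p → ¬□¬p is T. ✓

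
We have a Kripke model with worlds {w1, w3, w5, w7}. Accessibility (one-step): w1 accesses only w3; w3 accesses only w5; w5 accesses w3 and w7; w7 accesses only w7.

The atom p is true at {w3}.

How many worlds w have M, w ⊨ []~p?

w1: successors {w3}; ~p there: w3:F. ✗
w3: successors {w5}; ~p there: w5:T. ✓
w5: successors {w3, w7}; ~p there: w3:F, w7:T. ✗
w7: successors {w7}; ~p there: w7:T. ✓
Satisfying worlds: {w3, w7}.

2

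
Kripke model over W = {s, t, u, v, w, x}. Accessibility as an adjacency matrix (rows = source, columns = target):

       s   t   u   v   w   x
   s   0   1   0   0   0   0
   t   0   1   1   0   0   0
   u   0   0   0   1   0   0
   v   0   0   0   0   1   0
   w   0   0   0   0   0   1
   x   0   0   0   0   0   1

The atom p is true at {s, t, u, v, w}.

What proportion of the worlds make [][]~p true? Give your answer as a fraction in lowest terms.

s: successors {t}; []~p there: t:F. ✗
t: successors {t, u}; []~p there: t:F, u:F. ✗
u: successors {v}; []~p there: v:F. ✗
v: successors {w}; []~p there: w:T. ✓
w: successors {x}; []~p there: x:T. ✓
x: successors {x}; []~p there: x:T. ✓
That's 3 of 6 worlds, so 3/6 = 1/2.

1/2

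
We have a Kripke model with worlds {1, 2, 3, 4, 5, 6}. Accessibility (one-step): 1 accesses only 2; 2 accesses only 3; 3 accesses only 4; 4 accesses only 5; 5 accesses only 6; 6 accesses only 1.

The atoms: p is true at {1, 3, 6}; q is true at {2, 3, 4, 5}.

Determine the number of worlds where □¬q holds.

1: successors {2}; ¬q there: 2:F. ✗
2: successors {3}; ¬q there: 3:F. ✗
3: successors {4}; ¬q there: 4:F. ✗
4: successors {5}; ¬q there: 5:F. ✗
5: successors {6}; ¬q there: 6:T. ✓
6: successors {1}; ¬q there: 1:T. ✓
Satisfying worlds: {5, 6}.

2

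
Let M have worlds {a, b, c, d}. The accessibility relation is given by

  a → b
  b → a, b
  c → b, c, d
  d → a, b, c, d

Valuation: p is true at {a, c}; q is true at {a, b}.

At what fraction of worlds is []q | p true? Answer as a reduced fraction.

3/4

a: []q is T, p is T. ✓
b: []q is T, p is F. ✓
c: []q is F, p is T. ✓
d: []q is F, p is F. ✗
That's 3 of 4 worlds, so 3/4.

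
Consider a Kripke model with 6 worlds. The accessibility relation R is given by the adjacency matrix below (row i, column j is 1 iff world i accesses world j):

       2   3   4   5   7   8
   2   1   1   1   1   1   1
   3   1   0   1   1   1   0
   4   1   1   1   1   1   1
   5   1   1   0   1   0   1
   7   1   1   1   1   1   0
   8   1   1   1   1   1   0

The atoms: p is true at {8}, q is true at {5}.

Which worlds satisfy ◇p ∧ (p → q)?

2: ◇p is T, p → q is T. ✓
3: ◇p is F, p → q is T. ✗
4: ◇p is T, p → q is T. ✓
5: ◇p is T, p → q is T. ✓
7: ◇p is F, p → q is T. ✗
8: ◇p is F, p → q is F. ✗

{2, 4, 5}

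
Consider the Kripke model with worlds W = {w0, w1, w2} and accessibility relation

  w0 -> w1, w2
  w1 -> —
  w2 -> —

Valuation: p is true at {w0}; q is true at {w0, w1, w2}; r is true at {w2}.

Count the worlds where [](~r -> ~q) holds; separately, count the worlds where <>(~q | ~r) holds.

For [](~r -> ~q):
w0: successors {w1, w2}; ~r -> ~q there: w1:F, w2:T. ✗
w1: no successors, so [](~r -> ~q) holds vacuously. ✓
w2: no successors, so [](~r -> ~q) holds vacuously. ✓
— 2 worlds.
For <>(~q | ~r):
w0: successors {w1, w2}; ~q | ~r there: w1:T, w2:F. ✓
w1: no successors, so <>(~q | ~r) fails. ✗
w2: no successors, so <>(~q | ~r) fails. ✗
— 1 world.

2 and 1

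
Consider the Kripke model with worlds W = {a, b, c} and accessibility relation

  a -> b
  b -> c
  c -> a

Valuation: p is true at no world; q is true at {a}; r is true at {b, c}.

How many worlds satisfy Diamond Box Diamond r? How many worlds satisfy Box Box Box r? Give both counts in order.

For Diamond Box Diamond r:
a: successors {b}; Box Diamond r there: b:F. ✗
b: successors {c}; Box Diamond r there: c:T. ✓
c: successors {a}; Box Diamond r there: a:T. ✓
— 2 worlds.
For Box Box Box r:
a: successors {b}; Box Box r there: b:F. ✗
b: successors {c}; Box Box r there: c:T. ✓
c: successors {a}; Box Box r there: a:T. ✓
— 2 worlds.

2 and 2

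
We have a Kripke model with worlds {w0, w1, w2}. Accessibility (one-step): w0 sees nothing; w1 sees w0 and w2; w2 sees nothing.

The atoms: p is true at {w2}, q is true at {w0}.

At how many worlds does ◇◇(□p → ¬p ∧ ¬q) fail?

w0: no successors, so ◇◇(□p → ¬p ∧ ¬q) fails. ✗
w1: successors {w0, w2}; ◇(□p → ¬p ∧ ¬q) there: w0:F, w2:F. ✗
w2: no successors, so ◇◇(□p → ¬p ∧ ¬q) fails. ✗
Satisfying worlds: ∅.
So ◇◇(□p → ¬p ∧ ¬q) fails at the other 3 worlds.

3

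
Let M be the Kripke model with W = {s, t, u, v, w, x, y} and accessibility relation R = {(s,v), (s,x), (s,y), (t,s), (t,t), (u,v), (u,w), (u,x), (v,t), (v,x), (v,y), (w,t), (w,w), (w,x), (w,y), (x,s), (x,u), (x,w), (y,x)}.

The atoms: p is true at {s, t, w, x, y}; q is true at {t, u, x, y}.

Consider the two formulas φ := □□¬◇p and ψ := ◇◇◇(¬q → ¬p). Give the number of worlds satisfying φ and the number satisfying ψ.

0 and 7

For □□¬◇p:
s: successors {v, x, y}; □¬◇p there: v:F, x:F, y:F. ✗
t: successors {s, t}; □¬◇p there: s:F, t:F. ✗
u: successors {v, w, x}; □¬◇p there: v:F, w:F, x:F. ✗
v: successors {t, x, y}; □¬◇p there: t:F, x:F, y:F. ✗
w: successors {t, w, x, y}; □¬◇p there: t:F, w:F, x:F, y:F. ✗
x: successors {s, u, w}; □¬◇p there: s:F, u:F, w:F. ✗
y: successors {x}; □¬◇p there: x:F. ✗
— 0 worlds.
For ◇◇◇(¬q → ¬p):
s: successors {v, x, y}; ◇◇(¬q → ¬p) there: v:T, x:T, y:T. ✓
t: successors {s, t}; ◇◇(¬q → ¬p) there: s:T, t:T. ✓
u: successors {v, w, x}; ◇◇(¬q → ¬p) there: v:T, w:T, x:T. ✓
v: successors {t, x, y}; ◇◇(¬q → ¬p) there: t:T, x:T, y:T. ✓
w: successors {t, w, x, y}; ◇◇(¬q → ¬p) there: t:T, w:T, x:T, y:T. ✓
x: successors {s, u, w}; ◇◇(¬q → ¬p) there: s:T, u:T, w:T. ✓
y: successors {x}; ◇◇(¬q → ¬p) there: x:T. ✓
— 7 worlds.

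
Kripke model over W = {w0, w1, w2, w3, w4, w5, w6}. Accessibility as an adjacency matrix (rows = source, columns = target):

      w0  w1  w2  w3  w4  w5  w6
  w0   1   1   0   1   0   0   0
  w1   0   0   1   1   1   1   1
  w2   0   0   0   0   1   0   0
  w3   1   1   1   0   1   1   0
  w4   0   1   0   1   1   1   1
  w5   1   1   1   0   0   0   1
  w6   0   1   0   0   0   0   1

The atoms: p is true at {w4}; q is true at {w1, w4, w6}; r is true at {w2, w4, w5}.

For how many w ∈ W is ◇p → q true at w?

w0: ◇p is F, q is F. ✓
w1: ◇p is T, q is T. ✓
w2: ◇p is T, q is F. ✗
w3: ◇p is T, q is F. ✗
w4: ◇p is T, q is T. ✓
w5: ◇p is F, q is F. ✓
w6: ◇p is F, q is T. ✓
Satisfying worlds: {w0, w1, w4, w5, w6}.

5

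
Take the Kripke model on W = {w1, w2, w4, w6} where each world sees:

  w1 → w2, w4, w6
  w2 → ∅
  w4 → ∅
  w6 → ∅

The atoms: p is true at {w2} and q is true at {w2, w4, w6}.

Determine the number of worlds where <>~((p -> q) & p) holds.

w1: successors {w2, w4, w6}; ~((p -> q) & p) there: w2:F, w4:T, w6:T. ✓
w2: no successors, so <>~((p -> q) & p) fails. ✗
w4: no successors, so <>~((p -> q) & p) fails. ✗
w6: no successors, so <>~((p -> q) & p) fails. ✗
Satisfying worlds: {w1}.

1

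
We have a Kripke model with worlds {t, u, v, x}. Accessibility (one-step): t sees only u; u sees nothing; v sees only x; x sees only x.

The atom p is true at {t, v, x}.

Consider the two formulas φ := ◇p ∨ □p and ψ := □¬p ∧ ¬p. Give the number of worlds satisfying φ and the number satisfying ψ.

3 and 1

For ◇p ∨ □p:
t: ◇p is F, □p is F. ✗
u: ◇p is F, □p is T. ✓
v: ◇p is T, □p is T. ✓
x: ◇p is T, □p is T. ✓
— 3 worlds.
For □¬p ∧ ¬p:
t: □¬p is T, ¬p is F. ✗
u: □¬p is T, ¬p is T. ✓
v: □¬p is F, ¬p is F. ✗
x: □¬p is F, ¬p is F. ✗
— 1 world.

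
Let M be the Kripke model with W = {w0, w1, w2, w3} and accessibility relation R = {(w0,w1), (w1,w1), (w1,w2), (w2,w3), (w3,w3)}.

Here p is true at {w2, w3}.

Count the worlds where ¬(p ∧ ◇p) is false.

2

w0: p ∧ ◇p is F. ✓
w1: p ∧ ◇p is F. ✓
w2: p ∧ ◇p is T. ✗
w3: p ∧ ◇p is T. ✗
Satisfying worlds: {w0, w1}.
So ¬(p ∧ ◇p) fails at the other 2 worlds.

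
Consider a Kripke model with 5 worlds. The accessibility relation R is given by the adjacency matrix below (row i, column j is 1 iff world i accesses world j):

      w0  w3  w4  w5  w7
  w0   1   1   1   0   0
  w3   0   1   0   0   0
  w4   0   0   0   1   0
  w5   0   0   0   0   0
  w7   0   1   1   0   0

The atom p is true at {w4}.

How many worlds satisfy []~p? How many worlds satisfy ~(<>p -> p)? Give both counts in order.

For []~p:
w0: successors {w0, w3, w4}; ~p there: w0:T, w3:T, w4:F. ✗
w3: successors {w3}; ~p there: w3:T. ✓
w4: successors {w5}; ~p there: w5:T. ✓
w5: no successors, so []~p holds vacuously. ✓
w7: successors {w3, w4}; ~p there: w3:T, w4:F. ✗
— 3 worlds.
For ~(<>p -> p):
w0: <>p -> p is F. ✓
w3: <>p -> p is T. ✗
w4: <>p -> p is T. ✗
w5: <>p -> p is T. ✗
w7: <>p -> p is F. ✓
— 2 worlds.

3 and 2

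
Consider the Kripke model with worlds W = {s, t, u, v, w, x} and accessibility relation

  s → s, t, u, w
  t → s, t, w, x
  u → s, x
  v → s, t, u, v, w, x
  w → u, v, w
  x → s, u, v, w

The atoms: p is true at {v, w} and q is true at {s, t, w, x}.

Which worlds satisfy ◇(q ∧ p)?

s: successors {s, t, u, w}; q ∧ p there: s:F, t:F, u:F, w:T. ✓
t: successors {s, t, w, x}; q ∧ p there: s:F, t:F, w:T, x:F. ✓
u: successors {s, x}; q ∧ p there: s:F, x:F. ✗
v: successors {s, t, u, v, w, x}; q ∧ p there: s:F, t:F, u:F, v:F, w:T, x:F. ✓
w: successors {u, v, w}; q ∧ p there: u:F, v:F, w:T. ✓
x: successors {s, u, v, w}; q ∧ p there: s:F, u:F, v:F, w:T. ✓

{s, t, v, w, x}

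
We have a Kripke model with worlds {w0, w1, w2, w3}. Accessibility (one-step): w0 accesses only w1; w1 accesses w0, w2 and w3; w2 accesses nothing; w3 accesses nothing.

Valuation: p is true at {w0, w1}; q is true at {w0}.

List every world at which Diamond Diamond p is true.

w0: successors {w1}; Diamond p there: w1:T. ✓
w1: successors {w0, w2, w3}; Diamond p there: w0:T, w2:F, w3:F. ✓
w2: no successors, so Diamond Diamond p fails. ✗
w3: no successors, so Diamond Diamond p fails. ✗

{w0, w1}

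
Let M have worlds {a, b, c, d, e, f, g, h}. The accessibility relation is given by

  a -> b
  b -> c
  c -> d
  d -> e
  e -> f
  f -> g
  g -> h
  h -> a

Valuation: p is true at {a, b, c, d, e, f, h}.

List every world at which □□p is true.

a: successors {b}; □p there: b:T. ✓
b: successors {c}; □p there: c:T. ✓
c: successors {d}; □p there: d:T. ✓
d: successors {e}; □p there: e:T. ✓
e: successors {f}; □p there: f:F. ✗
f: successors {g}; □p there: g:T. ✓
g: successors {h}; □p there: h:T. ✓
h: successors {a}; □p there: a:T. ✓

{a, b, c, d, f, g, h}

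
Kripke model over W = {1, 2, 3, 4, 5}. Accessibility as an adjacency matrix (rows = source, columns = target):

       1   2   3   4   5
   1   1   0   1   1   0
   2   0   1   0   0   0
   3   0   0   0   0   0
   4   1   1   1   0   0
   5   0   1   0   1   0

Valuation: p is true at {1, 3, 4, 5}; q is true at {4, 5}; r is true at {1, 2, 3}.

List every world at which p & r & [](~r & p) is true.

1: p & r is T, [](~r & p) is F. ✗
2: p & r is F, [](~r & p) is F. ✗
3: p & r is T, [](~r & p) is T. ✓
4: p & r is F, [](~r & p) is F. ✗
5: p & r is F, [](~r & p) is F. ✗

{3}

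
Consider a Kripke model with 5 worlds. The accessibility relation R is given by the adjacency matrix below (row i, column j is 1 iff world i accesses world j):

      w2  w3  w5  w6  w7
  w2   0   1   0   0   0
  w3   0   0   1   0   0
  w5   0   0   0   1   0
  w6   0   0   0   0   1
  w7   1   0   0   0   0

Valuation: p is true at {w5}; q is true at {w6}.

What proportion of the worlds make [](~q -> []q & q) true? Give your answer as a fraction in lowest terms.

w2: successors {w3}; ~q -> []q & q there: w3:F. ✗
w3: successors {w5}; ~q -> []q & q there: w5:F. ✗
w5: successors {w6}; ~q -> []q & q there: w6:T. ✓
w6: successors {w7}; ~q -> []q & q there: w7:F. ✗
w7: successors {w2}; ~q -> []q & q there: w2:F. ✗
That's 1 of 5 worlds, so 1/5.

1/5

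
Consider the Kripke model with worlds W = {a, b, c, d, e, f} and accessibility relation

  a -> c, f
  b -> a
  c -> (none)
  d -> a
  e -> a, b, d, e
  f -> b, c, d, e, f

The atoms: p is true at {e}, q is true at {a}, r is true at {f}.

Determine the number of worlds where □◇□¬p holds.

a: successors {c, f}; ◇□¬p there: c:F, f:T. ✗
b: successors {a}; ◇□¬p there: a:T. ✓
c: no successors, so □◇□¬p holds vacuously. ✓
d: successors {a}; ◇□¬p there: a:T. ✓
e: successors {a, b, d, e}; ◇□¬p there: a:T, b:T, d:T, e:T. ✓
f: successors {b, c, d, e, f}; ◇□¬p there: b:T, c:F, d:T, e:T, f:T. ✗
Satisfying worlds: {b, c, d, e}.

4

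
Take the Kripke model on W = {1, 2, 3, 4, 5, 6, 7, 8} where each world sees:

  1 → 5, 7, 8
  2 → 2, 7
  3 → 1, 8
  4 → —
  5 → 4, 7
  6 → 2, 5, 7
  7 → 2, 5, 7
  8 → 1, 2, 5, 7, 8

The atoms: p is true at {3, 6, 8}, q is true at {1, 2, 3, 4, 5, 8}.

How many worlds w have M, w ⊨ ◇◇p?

1: successors {5, 7, 8}; ◇p there: 5:F, 7:F, 8:T. ✓
2: successors {2, 7}; ◇p there: 2:F, 7:F. ✗
3: successors {1, 8}; ◇p there: 1:T, 8:T. ✓
4: no successors, so ◇◇p fails. ✗
5: successors {4, 7}; ◇p there: 4:F, 7:F. ✗
6: successors {2, 5, 7}; ◇p there: 2:F, 5:F, 7:F. ✗
7: successors {2, 5, 7}; ◇p there: 2:F, 5:F, 7:F. ✗
8: successors {1, 2, 5, 7, 8}; ◇p there: 1:T, 2:F, 5:F, 7:F, 8:T. ✓
Satisfying worlds: {1, 3, 8}.

3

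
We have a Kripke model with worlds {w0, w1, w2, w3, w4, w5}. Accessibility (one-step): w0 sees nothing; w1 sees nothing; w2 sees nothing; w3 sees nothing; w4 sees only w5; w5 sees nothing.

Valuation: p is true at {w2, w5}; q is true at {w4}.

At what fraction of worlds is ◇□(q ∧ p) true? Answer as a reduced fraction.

1/6

w0: no successors, so ◇□(q ∧ p) fails. ✗
w1: no successors, so ◇□(q ∧ p) fails. ✗
w2: no successors, so ◇□(q ∧ p) fails. ✗
w3: no successors, so ◇□(q ∧ p) fails. ✗
w4: successors {w5}; □(q ∧ p) there: w5:T. ✓
w5: no successors, so ◇□(q ∧ p) fails. ✗
That's 1 of 6 worlds, so 1/6.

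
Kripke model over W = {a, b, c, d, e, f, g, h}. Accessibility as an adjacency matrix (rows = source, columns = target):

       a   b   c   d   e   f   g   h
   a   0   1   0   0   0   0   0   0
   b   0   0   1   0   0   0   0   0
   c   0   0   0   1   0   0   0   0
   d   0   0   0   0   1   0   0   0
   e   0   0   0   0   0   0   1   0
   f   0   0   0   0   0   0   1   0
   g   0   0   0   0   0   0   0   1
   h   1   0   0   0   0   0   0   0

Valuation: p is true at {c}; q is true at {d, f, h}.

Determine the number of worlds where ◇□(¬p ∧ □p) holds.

1

a: successors {b}; □(¬p ∧ □p) there: b:F. ✗
b: successors {c}; □(¬p ∧ □p) there: c:F. ✗
c: successors {d}; □(¬p ∧ □p) there: d:F. ✗
d: successors {e}; □(¬p ∧ □p) there: e:F. ✗
e: successors {g}; □(¬p ∧ □p) there: g:F. ✗
f: successors {g}; □(¬p ∧ □p) there: g:F. ✗
g: successors {h}; □(¬p ∧ □p) there: h:F. ✗
h: successors {a}; □(¬p ∧ □p) there: a:T. ✓
Satisfying worlds: {h}.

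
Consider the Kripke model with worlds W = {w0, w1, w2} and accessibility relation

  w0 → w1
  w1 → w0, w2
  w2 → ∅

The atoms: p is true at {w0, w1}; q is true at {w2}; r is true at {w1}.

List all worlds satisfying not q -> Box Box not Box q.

{w1, w2}

w0: not q is T, Box Box not Box q is F. ✗
w1: not q is T, Box Box not Box q is T. ✓
w2: not q is F, Box Box not Box q is T. ✓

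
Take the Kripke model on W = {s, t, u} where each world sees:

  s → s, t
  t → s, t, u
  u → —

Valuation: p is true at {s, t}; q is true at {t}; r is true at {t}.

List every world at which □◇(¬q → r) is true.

s: successors {s, t}; ◇(¬q → r) there: s:T, t:T. ✓
t: successors {s, t, u}; ◇(¬q → r) there: s:T, t:T, u:F. ✗
u: no successors, so □◇(¬q → r) holds vacuously. ✓

{s, u}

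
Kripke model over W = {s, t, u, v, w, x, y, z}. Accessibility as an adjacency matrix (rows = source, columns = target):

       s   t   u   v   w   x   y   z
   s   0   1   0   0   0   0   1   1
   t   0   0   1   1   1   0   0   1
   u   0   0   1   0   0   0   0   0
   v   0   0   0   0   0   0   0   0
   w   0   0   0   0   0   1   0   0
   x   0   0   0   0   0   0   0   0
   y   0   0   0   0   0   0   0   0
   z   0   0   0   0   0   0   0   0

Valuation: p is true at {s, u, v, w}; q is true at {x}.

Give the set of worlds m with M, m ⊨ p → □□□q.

{t, v, w, x, y, z}

s: p is T, □□□q is F. ✗
t: p is F, □□□q is F. ✓
u: p is T, □□□q is F. ✗
v: p is T, □□□q is T. ✓
w: p is T, □□□q is T. ✓
x: p is F, □□□q is T. ✓
y: p is F, □□□q is T. ✓
z: p is F, □□□q is T. ✓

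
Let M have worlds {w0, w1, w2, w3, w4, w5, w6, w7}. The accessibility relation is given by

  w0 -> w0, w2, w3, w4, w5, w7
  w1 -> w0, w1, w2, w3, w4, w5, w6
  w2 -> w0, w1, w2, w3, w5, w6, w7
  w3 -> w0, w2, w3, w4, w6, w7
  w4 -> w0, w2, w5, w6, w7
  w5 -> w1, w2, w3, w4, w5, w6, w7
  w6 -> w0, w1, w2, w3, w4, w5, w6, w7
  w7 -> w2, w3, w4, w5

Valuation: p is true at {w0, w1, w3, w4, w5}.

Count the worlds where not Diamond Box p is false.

w0: Diamond Box p is F. ✓
w1: Diamond Box p is F. ✓
w2: Diamond Box p is F. ✓
w3: Diamond Box p is F. ✓
w4: Diamond Box p is F. ✓
w5: Diamond Box p is F. ✓
w6: Diamond Box p is F. ✓
w7: Diamond Box p is F. ✓
Satisfying worlds: {w0, w1, w2, w3, w4, w5, w6, w7}.
So not Diamond Box p fails at the other 0 worlds.

0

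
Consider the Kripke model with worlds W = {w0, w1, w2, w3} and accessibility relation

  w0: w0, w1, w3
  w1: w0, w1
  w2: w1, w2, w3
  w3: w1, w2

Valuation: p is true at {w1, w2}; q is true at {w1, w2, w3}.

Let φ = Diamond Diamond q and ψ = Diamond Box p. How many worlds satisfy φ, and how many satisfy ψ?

For Diamond Diamond q:
w0: successors {w0, w1, w3}; Diamond q there: w0:T, w1:T, w3:T. ✓
w1: successors {w0, w1}; Diamond q there: w0:T, w1:T. ✓
w2: successors {w1, w2, w3}; Diamond q there: w1:T, w2:T, w3:T. ✓
w3: successors {w1, w2}; Diamond q there: w1:T, w2:T. ✓
— 4 worlds.
For Diamond Box p:
w0: successors {w0, w1, w3}; Box p there: w0:F, w1:F, w3:T. ✓
w1: successors {w0, w1}; Box p there: w0:F, w1:F. ✗
w2: successors {w1, w2, w3}; Box p there: w1:F, w2:F, w3:T. ✓
w3: successors {w1, w2}; Box p there: w1:F, w2:F. ✗
— 2 worlds.

4 and 2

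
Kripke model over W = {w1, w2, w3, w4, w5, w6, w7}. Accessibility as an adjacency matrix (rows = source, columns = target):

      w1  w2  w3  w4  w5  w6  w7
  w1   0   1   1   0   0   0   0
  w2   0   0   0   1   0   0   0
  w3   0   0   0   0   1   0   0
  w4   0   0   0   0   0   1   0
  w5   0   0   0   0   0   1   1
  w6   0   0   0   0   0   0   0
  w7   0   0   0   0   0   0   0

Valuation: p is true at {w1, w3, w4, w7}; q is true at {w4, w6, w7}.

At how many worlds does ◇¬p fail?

w1: successors {w2, w3}; ¬p there: w2:T, w3:F. ✓
w2: successors {w4}; ¬p there: w4:F. ✗
w3: successors {w5}; ¬p there: w5:T. ✓
w4: successors {w6}; ¬p there: w6:T. ✓
w5: successors {w6, w7}; ¬p there: w6:T, w7:F. ✓
w6: no successors, so ◇¬p fails. ✗
w7: no successors, so ◇¬p fails. ✗
Satisfying worlds: {w1, w3, w4, w5}.
So ◇¬p fails at the other 3 worlds.

3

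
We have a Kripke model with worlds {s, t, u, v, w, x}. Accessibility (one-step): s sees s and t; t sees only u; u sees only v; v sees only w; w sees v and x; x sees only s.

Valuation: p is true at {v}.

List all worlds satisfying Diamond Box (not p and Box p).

{s}

s: successors {s, t}; Box (not p and Box p) there: s:F, t:T. ✓
t: successors {u}; Box (not p and Box p) there: u:F. ✗
u: successors {v}; Box (not p and Box p) there: v:F. ✗
v: successors {w}; Box (not p and Box p) there: w:F. ✗
w: successors {v, x}; Box (not p and Box p) there: v:F, x:F. ✗
x: successors {s}; Box (not p and Box p) there: s:F. ✗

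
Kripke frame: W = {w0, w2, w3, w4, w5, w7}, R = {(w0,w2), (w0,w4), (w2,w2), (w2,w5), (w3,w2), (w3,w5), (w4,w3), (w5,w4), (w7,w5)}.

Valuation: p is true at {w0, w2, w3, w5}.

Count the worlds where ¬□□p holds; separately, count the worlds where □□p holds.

3 and 3

For ¬□□p:
w0: □□p is T. ✗
w2: □□p is F. ✓
w3: □□p is F. ✓
w4: □□p is T. ✗
w5: □□p is T. ✗
w7: □□p is F. ✓
— 3 worlds.
For □□p:
w0: successors {w2, w4}; □p there: w2:T, w4:T. ✓
w2: successors {w2, w5}; □p there: w2:T, w5:F. ✗
w3: successors {w2, w5}; □p there: w2:T, w5:F. ✗
w4: successors {w3}; □p there: w3:T. ✓
w5: successors {w4}; □p there: w4:T. ✓
w7: successors {w5}; □p there: w5:F. ✗
— 3 worlds.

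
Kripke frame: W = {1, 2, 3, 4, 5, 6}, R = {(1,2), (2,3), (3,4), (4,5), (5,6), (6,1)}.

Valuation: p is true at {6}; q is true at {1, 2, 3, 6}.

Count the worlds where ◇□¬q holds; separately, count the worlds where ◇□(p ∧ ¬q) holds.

2 and 0

For ◇□¬q:
1: successors {2}; □¬q there: 2:F. ✗
2: successors {3}; □¬q there: 3:T. ✓
3: successors {4}; □¬q there: 4:T. ✓
4: successors {5}; □¬q there: 5:F. ✗
5: successors {6}; □¬q there: 6:F. ✗
6: successors {1}; □¬q there: 1:F. ✗
— 2 worlds.
For ◇□(p ∧ ¬q):
1: successors {2}; □(p ∧ ¬q) there: 2:F. ✗
2: successors {3}; □(p ∧ ¬q) there: 3:F. ✗
3: successors {4}; □(p ∧ ¬q) there: 4:F. ✗
4: successors {5}; □(p ∧ ¬q) there: 5:F. ✗
5: successors {6}; □(p ∧ ¬q) there: 6:F. ✗
6: successors {1}; □(p ∧ ¬q) there: 1:F. ✗
— 0 worlds.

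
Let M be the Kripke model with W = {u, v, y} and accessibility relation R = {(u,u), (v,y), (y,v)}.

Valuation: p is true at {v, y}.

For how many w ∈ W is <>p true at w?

u: successors {u}; p there: u:F. ✗
v: successors {y}; p there: y:T. ✓
y: successors {v}; p there: v:T. ✓
Satisfying worlds: {v, y}.

2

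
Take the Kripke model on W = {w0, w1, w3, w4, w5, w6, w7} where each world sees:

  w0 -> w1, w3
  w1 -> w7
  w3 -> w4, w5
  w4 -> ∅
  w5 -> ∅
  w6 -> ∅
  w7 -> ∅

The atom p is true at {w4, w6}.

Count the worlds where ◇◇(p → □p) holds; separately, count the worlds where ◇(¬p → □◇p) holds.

1 and 2

For ◇◇(p → □p):
w0: successors {w1, w3}; ◇(p → □p) there: w1:T, w3:T. ✓
w1: successors {w7}; ◇(p → □p) there: w7:F. ✗
w3: successors {w4, w5}; ◇(p → □p) there: w4:F, w5:F. ✗
w4: no successors, so ◇◇(p → □p) fails. ✗
w5: no successors, so ◇◇(p → □p) fails. ✗
w6: no successors, so ◇◇(p → □p) fails. ✗
w7: no successors, so ◇◇(p → □p) fails. ✗
— 1 world.
For ◇(¬p → □◇p):
w0: successors {w1, w3}; ¬p → □◇p there: w1:F, w3:F. ✗
w1: successors {w7}; ¬p → □◇p there: w7:T. ✓
w3: successors {w4, w5}; ¬p → □◇p there: w4:T, w5:T. ✓
w4: no successors, so ◇(¬p → □◇p) fails. ✗
w5: no successors, so ◇(¬p → □◇p) fails. ✗
w6: no successors, so ◇(¬p → □◇p) fails. ✗
w7: no successors, so ◇(¬p → □◇p) fails. ✗
— 2 worlds.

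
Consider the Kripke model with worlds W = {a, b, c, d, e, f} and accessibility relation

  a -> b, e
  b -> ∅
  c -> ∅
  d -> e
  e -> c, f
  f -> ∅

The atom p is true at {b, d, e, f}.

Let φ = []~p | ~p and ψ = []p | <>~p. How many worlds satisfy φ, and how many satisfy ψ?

4 and 6

For []~p | ~p:
a: []~p is F, ~p is T. ✓
b: []~p is T, ~p is F. ✓
c: []~p is T, ~p is T. ✓
d: []~p is F, ~p is F. ✗
e: []~p is F, ~p is F. ✗
f: []~p is T, ~p is F. ✓
— 4 worlds.
For []p | <>~p:
a: []p is T, <>~p is F. ✓
b: []p is T, <>~p is F. ✓
c: []p is T, <>~p is F. ✓
d: []p is T, <>~p is F. ✓
e: []p is F, <>~p is T. ✓
f: []p is T, <>~p is F. ✓
— 6 worlds.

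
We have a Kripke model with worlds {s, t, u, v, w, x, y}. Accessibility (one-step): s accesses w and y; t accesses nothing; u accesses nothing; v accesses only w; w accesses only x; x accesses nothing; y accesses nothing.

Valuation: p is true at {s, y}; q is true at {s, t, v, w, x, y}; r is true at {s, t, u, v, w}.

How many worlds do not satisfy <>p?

6

s: successors {w, y}; p there: w:F, y:T. ✓
t: no successors, so <>p fails. ✗
u: no successors, so <>p fails. ✗
v: successors {w}; p there: w:F. ✗
w: successors {x}; p there: x:F. ✗
x: no successors, so <>p fails. ✗
y: no successors, so <>p fails. ✗
Satisfying worlds: {s}.
So <>p fails at the other 6 worlds.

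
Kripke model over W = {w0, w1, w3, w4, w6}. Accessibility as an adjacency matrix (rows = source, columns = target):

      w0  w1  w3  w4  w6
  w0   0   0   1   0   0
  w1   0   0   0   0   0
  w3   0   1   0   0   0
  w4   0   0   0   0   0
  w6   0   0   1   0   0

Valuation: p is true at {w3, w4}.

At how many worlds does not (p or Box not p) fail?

w0: p or Box not p is F. ✓
w1: p or Box not p is T. ✗
w3: p or Box not p is T. ✗
w4: p or Box not p is T. ✗
w6: p or Box not p is F. ✓
Satisfying worlds: {w0, w6}.
So not (p or Box not p) fails at the other 3 worlds.

3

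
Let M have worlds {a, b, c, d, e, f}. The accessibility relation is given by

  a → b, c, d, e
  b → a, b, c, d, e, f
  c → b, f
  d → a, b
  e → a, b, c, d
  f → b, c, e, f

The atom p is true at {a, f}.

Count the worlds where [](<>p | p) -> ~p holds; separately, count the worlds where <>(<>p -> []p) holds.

For [](<>p | p) -> ~p:
a: [](<>p | p) is T, ~p is F. ✗
b: [](<>p | p) is T, ~p is T. ✓
c: [](<>p | p) is T, ~p is T. ✓
d: [](<>p | p) is T, ~p is T. ✓
e: [](<>p | p) is T, ~p is T. ✓
f: [](<>p | p) is T, ~p is F. ✗
— 4 worlds.
For <>(<>p -> []p):
a: successors {b, c, d, e}; <>p -> []p there: b:F, c:F, d:F, e:F. ✗
b: successors {a, b, c, d, e, f}; <>p -> []p there: a:T, b:F, c:F, d:F, e:F, f:F. ✓
c: successors {b, f}; <>p -> []p there: b:F, f:F. ✗
d: successors {a, b}; <>p -> []p there: a:T, b:F. ✓
e: successors {a, b, c, d}; <>p -> []p there: a:T, b:F, c:F, d:F. ✓
f: successors {b, c, e, f}; <>p -> []p there: b:F, c:F, e:F, f:F. ✗
— 3 worlds.

4 and 3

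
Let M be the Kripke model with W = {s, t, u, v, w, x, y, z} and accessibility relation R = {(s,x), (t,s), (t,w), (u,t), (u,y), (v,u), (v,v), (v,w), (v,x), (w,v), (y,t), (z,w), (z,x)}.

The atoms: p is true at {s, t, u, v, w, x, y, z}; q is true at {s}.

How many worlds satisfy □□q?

2

s: successors {x}; □q there: x:T. ✓
t: successors {s, w}; □q there: s:F, w:F. ✗
u: successors {t, y}; □q there: t:F, y:F. ✗
v: successors {u, v, w, x}; □q there: u:F, v:F, w:F, x:T. ✗
w: successors {v}; □q there: v:F. ✗
x: no successors, so □□q holds vacuously. ✓
y: successors {t}; □q there: t:F. ✗
z: successors {w, x}; □q there: w:F, x:T. ✗
Satisfying worlds: {s, x}.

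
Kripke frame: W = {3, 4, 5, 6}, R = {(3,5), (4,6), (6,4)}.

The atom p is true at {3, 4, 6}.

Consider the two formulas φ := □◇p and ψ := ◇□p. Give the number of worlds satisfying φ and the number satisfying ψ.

For □◇p:
3: successors {5}; ◇p there: 5:F. ✗
4: successors {6}; ◇p there: 6:T. ✓
5: no successors, so □◇p holds vacuously. ✓
6: successors {4}; ◇p there: 4:T. ✓
— 3 worlds.
For ◇□p:
3: successors {5}; □p there: 5:T. ✓
4: successors {6}; □p there: 6:T. ✓
5: no successors, so ◇□p fails. ✗
6: successors {4}; □p there: 4:T. ✓
— 3 worlds.

3 and 3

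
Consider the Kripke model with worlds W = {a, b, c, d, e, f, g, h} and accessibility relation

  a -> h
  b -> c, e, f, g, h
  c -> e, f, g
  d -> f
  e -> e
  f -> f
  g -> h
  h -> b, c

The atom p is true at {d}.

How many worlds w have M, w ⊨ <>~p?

8

a: successors {h}; ~p there: h:T. ✓
b: successors {c, e, f, g, h}; ~p there: c:T, e:T, f:T, g:T, h:T. ✓
c: successors {e, f, g}; ~p there: e:T, f:T, g:T. ✓
d: successors {f}; ~p there: f:T. ✓
e: successors {e}; ~p there: e:T. ✓
f: successors {f}; ~p there: f:T. ✓
g: successors {h}; ~p there: h:T. ✓
h: successors {b, c}; ~p there: b:T, c:T. ✓
Satisfying worlds: {a, b, c, d, e, f, g, h}.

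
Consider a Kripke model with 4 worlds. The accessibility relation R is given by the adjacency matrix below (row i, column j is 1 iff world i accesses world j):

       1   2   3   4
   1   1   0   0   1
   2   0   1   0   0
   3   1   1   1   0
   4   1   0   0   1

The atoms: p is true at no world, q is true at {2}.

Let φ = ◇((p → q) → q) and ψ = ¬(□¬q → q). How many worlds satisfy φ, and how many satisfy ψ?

For ◇((p → q) → q):
1: successors {1, 4}; (p → q) → q there: 1:F, 4:F. ✗
2: successors {2}; (p → q) → q there: 2:T. ✓
3: successors {1, 2, 3}; (p → q) → q there: 1:F, 2:T, 3:F. ✓
4: successors {1, 4}; (p → q) → q there: 1:F, 4:F. ✗
— 2 worlds.
For ¬(□¬q → q):
1: □¬q → q is F. ✓
2: □¬q → q is T. ✗
3: □¬q → q is T. ✗
4: □¬q → q is F. ✓
— 2 worlds.

2 and 2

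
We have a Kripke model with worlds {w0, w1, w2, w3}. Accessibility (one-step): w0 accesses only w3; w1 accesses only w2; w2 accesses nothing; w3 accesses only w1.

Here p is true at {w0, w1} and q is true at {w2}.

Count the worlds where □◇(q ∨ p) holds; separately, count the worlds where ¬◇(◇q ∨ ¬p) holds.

3 and 1

For □◇(q ∨ p):
w0: successors {w3}; ◇(q ∨ p) there: w3:T. ✓
w1: successors {w2}; ◇(q ∨ p) there: w2:F. ✗
w2: no successors, so □◇(q ∨ p) holds vacuously. ✓
w3: successors {w1}; ◇(q ∨ p) there: w1:T. ✓
— 3 worlds.
For ¬◇(◇q ∨ ¬p):
w0: ◇(◇q ∨ ¬p) is T. ✗
w1: ◇(◇q ∨ ¬p) is T. ✗
w2: ◇(◇q ∨ ¬p) is F. ✓
w3: ◇(◇q ∨ ¬p) is T. ✗
— 1 world.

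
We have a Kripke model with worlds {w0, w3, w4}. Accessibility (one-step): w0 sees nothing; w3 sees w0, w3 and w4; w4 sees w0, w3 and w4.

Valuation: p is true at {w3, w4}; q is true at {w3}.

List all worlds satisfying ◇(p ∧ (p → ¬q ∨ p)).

w0: no successors, so ◇(p ∧ (p → ¬q ∨ p)) fails. ✗
w3: successors {w0, w3, w4}; p ∧ (p → ¬q ∨ p) there: w0:F, w3:T, w4:T. ✓
w4: successors {w0, w3, w4}; p ∧ (p → ¬q ∨ p) there: w0:F, w3:T, w4:T. ✓

{w3, w4}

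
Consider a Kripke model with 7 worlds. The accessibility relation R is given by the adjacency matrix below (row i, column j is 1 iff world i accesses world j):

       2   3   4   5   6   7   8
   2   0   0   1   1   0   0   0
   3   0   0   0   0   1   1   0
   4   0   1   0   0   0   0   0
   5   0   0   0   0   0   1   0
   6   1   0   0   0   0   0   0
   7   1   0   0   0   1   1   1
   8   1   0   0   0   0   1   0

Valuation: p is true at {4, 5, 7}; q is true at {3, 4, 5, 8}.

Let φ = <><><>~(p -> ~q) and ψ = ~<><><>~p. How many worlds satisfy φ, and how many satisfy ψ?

4 and 0

For <><><>~(p -> ~q):
2: successors {4, 5}; <><>~(p -> ~q) there: 4:F, 5:F. ✗
3: successors {6, 7}; <><>~(p -> ~q) there: 6:T, 7:T. ✓
4: successors {3}; <><>~(p -> ~q) there: 3:F. ✗
5: successors {7}; <><>~(p -> ~q) there: 7:T. ✓
6: successors {2}; <><>~(p -> ~q) there: 2:F. ✗
7: successors {2, 6, 7, 8}; <><>~(p -> ~q) there: 2:F, 6:T, 7:T, 8:T. ✓
8: successors {2, 7}; <><>~(p -> ~q) there: 2:F, 7:T. ✓
— 4 worlds.
For ~<><><>~p:
2: <><><>~p is T. ✗
3: <><><>~p is T. ✗
4: <><><>~p is T. ✗
5: <><><>~p is T. ✗
6: <><><>~p is T. ✗
7: <><><>~p is T. ✗
8: <><><>~p is T. ✗
— 0 worlds.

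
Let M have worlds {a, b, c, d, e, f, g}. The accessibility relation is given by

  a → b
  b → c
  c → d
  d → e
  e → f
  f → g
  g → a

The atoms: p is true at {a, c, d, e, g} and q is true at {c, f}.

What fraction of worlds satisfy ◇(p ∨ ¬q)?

a: successors {b}; p ∨ ¬q there: b:T. ✓
b: successors {c}; p ∨ ¬q there: c:T. ✓
c: successors {d}; p ∨ ¬q there: d:T. ✓
d: successors {e}; p ∨ ¬q there: e:T. ✓
e: successors {f}; p ∨ ¬q there: f:F. ✗
f: successors {g}; p ∨ ¬q there: g:T. ✓
g: successors {a}; p ∨ ¬q there: a:T. ✓
That's 6 of 7 worlds, so 6/7.

6/7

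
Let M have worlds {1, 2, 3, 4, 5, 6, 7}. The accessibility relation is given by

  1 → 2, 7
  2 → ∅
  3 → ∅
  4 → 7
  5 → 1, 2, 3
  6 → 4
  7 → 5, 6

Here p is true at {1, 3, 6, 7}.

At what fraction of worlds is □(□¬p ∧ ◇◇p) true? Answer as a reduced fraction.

2/7

1: successors {2, 7}; □¬p ∧ ◇◇p there: 2:F, 7:F. ✗
2: no successors, so □(□¬p ∧ ◇◇p) holds vacuously. ✓
3: no successors, so □(□¬p ∧ ◇◇p) holds vacuously. ✓
4: successors {7}; □¬p ∧ ◇◇p there: 7:F. ✗
5: successors {1, 2, 3}; □¬p ∧ ◇◇p there: 1:F, 2:F, 3:F. ✗
6: successors {4}; □¬p ∧ ◇◇p there: 4:F. ✗
7: successors {5, 6}; □¬p ∧ ◇◇p there: 5:F, 6:T. ✗
That's 2 of 7 worlds, so 2/7.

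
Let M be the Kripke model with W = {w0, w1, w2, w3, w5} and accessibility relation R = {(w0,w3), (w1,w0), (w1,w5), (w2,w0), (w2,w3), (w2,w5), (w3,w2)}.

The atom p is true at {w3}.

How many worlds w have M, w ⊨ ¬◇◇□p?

4

w0: ◇◇□p is F. ✓
w1: ◇◇□p is F. ✓
w2: ◇◇□p is F. ✓
w3: ◇◇□p is T. ✗
w5: ◇◇□p is F. ✓
Satisfying worlds: {w0, w1, w2, w5}.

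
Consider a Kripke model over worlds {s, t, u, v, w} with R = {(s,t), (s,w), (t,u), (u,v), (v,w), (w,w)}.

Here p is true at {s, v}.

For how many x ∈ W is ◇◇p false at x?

4

s: successors {t, w}; ◇p there: t:F, w:F. ✗
t: successors {u}; ◇p there: u:T. ✓
u: successors {v}; ◇p there: v:F. ✗
v: successors {w}; ◇p there: w:F. ✗
w: successors {w}; ◇p there: w:F. ✗
Satisfying worlds: {t}.
So ◇◇p fails at the other 4 worlds.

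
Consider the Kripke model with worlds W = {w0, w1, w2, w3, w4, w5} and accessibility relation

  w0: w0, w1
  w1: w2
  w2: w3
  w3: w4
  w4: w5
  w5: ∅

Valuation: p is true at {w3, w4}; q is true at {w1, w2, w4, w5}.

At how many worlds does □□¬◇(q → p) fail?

w0: successors {w0, w1}; □¬◇(q → p) there: w0:F, w1:F. ✗
w1: successors {w2}; □¬◇(q → p) there: w2:F. ✗
w2: successors {w3}; □¬◇(q → p) there: w3:T. ✓
w3: successors {w4}; □¬◇(q → p) there: w4:T. ✓
w4: successors {w5}; □¬◇(q → p) there: w5:T. ✓
w5: no successors, so □□¬◇(q → p) holds vacuously. ✓
Satisfying worlds: {w2, w3, w4, w5}.
So □□¬◇(q → p) fails at the other 2 worlds.

2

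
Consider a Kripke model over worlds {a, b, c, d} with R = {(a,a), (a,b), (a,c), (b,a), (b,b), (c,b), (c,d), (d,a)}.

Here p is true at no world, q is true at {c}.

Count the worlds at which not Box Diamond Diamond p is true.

4

a: Box Diamond Diamond p is F. ✓
b: Box Diamond Diamond p is F. ✓
c: Box Diamond Diamond p is F. ✓
d: Box Diamond Diamond p is F. ✓
Satisfying worlds: {a, b, c, d}.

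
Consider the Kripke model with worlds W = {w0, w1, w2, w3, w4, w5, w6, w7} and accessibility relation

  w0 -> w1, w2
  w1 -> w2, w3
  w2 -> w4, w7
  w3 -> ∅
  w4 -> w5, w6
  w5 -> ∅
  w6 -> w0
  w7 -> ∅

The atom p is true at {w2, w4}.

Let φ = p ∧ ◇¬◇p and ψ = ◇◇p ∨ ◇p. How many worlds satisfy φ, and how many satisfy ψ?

2 and 4

For p ∧ ◇¬◇p:
w0: p is F, ◇¬◇p is F. ✗
w1: p is F, ◇¬◇p is T. ✗
w2: p is T, ◇¬◇p is T. ✓
w3: p is F, ◇¬◇p is F. ✗
w4: p is T, ◇¬◇p is T. ✓
w5: p is F, ◇¬◇p is F. ✗
w6: p is F, ◇¬◇p is F. ✗
w7: p is F, ◇¬◇p is F. ✗
— 2 worlds.
For ◇◇p ∨ ◇p:
w0: ◇◇p is T, ◇p is T. ✓
w1: ◇◇p is T, ◇p is T. ✓
w2: ◇◇p is F, ◇p is T. ✓
w3: ◇◇p is F, ◇p is F. ✗
w4: ◇◇p is F, ◇p is F. ✗
w5: ◇◇p is F, ◇p is F. ✗
w6: ◇◇p is T, ◇p is F. ✓
w7: ◇◇p is F, ◇p is F. ✗
— 4 worlds.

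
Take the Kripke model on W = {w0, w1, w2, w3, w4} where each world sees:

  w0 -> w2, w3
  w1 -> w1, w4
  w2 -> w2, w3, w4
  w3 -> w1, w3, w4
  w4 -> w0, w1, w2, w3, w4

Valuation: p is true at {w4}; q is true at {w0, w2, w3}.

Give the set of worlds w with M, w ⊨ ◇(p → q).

{w0, w1, w2, w3, w4}

w0: successors {w2, w3}; p → q there: w2:T, w3:T. ✓
w1: successors {w1, w4}; p → q there: w1:T, w4:F. ✓
w2: successors {w2, w3, w4}; p → q there: w2:T, w3:T, w4:F. ✓
w3: successors {w1, w3, w4}; p → q there: w1:T, w3:T, w4:F. ✓
w4: successors {w0, w1, w2, w3, w4}; p → q there: w0:T, w1:T, w2:T, w3:T, w4:F. ✓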